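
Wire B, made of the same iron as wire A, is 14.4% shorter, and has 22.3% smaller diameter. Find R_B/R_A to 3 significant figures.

1.42

R ∝ L/d², so R_B/R_A = (1 − 14.4/100) × (1 − 22.3/100)⁻²
= 0.856 × 1.656 = 1.42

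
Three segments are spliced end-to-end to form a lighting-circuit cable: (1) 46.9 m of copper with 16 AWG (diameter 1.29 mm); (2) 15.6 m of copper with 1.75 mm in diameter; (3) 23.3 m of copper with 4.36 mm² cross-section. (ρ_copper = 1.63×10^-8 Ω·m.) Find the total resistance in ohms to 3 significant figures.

Seg 1: A = π(1.29/2 mm)² = π(6.4500e-04 m)² = 1.307e-06 m²
R_1 = (1.63×10^-8)(46.9)/(1.307e-06) = 0.5849 Ω
Seg 2: A = π(d/2)² = π(8.7500e-04 m)² = 2.405e-06 m²
R_2 = (1.63×10^-8)(15.6)/(2.405e-06) = 0.1057 Ω
Seg 3: A = 4.36 mm² = 4.360e-06 m²
R_3 = (1.63×10^-8)(23.3)/(4.360e-06) = 0.08711 Ω
R_total = R_1 + R_2 + R_3 = 0.778 Ω

0.778 Ω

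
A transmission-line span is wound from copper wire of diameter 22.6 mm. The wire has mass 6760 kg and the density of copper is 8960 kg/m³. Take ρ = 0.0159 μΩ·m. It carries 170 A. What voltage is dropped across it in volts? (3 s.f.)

ρ = 0.0159 μΩ·m = 1.59×10^-8 Ω·m
A = π(d/2)² = π(1.1300e-02 m)² = 4.0115e-04 m²
L = m/(density·A) = 6760/(8960×4.0115e-04) = 1881 m
R = ρL/A = (1.59×10^-8)(1881)/(4.0115e-04) = 0.07455 Ω
V = IR = 170 × 0.07455 = 12.7 V

12.7 V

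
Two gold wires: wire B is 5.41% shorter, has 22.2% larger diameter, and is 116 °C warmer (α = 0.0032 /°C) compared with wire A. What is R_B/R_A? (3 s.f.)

0.869

R ∝ ρL/d² with ρ ∝ (1+αΔT), so R_B/R_A = (1 − 5.41/100) × (1 + 22.2/100)⁻² × (1 + 0.0032×116)
= 0.9459 × 0.6697 × 1.371 = 0.869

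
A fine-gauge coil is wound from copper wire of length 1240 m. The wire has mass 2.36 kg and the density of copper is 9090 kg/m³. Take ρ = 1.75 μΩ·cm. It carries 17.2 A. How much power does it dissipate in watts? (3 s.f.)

30700 W

ρ = 1.75 μΩ·cm = 1.75×10^-8 Ω·m
A = m/(density·L) = 2.36/(9090×1240) = 2.0938e-07 m²
R = ρL/A = (1.75×10^-8)(1240)/(2.0938e-07) = 103.6 Ω
P = I²R = (17.2)² × 103.6 = 30700 W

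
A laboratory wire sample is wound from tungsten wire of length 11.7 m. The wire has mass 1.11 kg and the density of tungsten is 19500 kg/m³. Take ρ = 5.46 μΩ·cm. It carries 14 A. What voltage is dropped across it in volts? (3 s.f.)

ρ = 5.46 μΩ·cm = 5.46×10^-8 Ω·m
A = m/(density·L) = 1.11/(19500×11.7) = 4.8652e-06 m²
R = ρL/A = (5.46×10^-8)(11.7)/(4.8652e-06) = 0.1313 Ω
V = IR = 14 × 0.1313 = 1.84 V

1.84 V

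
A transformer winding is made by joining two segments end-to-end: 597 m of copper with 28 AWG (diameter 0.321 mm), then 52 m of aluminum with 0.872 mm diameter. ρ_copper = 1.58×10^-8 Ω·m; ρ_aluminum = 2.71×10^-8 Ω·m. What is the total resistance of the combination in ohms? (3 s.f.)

119 Ω

Segment 1: A = π(0.321/2 mm)² = π(1.6050e-04 m)² = 8.093e-08 m²
R₁ = ρL/A = (1.58×10^-8)(597)/(8.093e-08) = 116.6 Ω
Segment 2: A = π(d/2)² = π(4.3600e-04 m)² = 5.972e-07 m²
R₂ = (2.71×10^-8)(52)/(5.972e-07) = 2.36 Ω
R = R₁ + R₂ = 119 Ω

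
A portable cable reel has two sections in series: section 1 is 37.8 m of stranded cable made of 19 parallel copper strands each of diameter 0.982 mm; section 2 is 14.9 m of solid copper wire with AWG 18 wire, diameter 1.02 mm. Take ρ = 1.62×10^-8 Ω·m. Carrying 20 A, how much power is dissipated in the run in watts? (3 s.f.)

Section 1: A_strand = π(4.9100e-04)² = 7.574e-07 m²; R₁ = ρL/(N·A_s) = (1.62×10^-8)(37.8)/(19×7.574e-07) = 0.04255 Ω
Section 2: A = π(1.02/2 mm)² = π(5.1000e-04 m)² = 8.171e-07 m²
R₂ = (1.62×10^-8)(14.9)/(8.171e-07) = 0.2954 Ω
R = R₁ + R₂ = 0.338 Ω
P = I²R = (20)² × 0.338 = 135 W

135 W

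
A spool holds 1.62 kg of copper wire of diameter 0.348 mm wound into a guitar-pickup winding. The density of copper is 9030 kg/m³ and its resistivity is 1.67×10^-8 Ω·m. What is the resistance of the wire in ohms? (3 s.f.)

A = π(d/2)² = π(1.7400e-04 m)² = 9.5115e-08 m²
L = m/(density·A) = 1.62/(9030×9.5115e-08) = 1886 m
R = ρL/A = (1.67×10^-8)(1886)/(9.5115e-08) = 331 Ω

331 Ω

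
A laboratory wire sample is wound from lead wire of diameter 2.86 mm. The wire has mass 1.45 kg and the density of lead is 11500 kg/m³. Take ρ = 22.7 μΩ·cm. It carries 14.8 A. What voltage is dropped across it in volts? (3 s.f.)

10.3 V

ρ = 22.7 μΩ·cm = 2.27×10^-7 Ω·m
A = π(d/2)² = π(1.4300e-03 m)² = 6.4242e-06 m²
L = m/(density·A) = 1.45/(11500×6.4242e-06) = 19.63 m
R = ρL/A = (2.27×10^-7)(19.63)/(6.4242e-06) = 0.6935 Ω
V = IR = 14.8 × 0.6935 = 10.3 V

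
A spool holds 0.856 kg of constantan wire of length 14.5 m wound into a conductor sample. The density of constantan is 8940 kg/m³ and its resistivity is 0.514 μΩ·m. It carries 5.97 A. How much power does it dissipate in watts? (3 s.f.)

ρ = 0.514 μΩ·m = 5.14×10^-7 Ω·m
A = m/(density·L) = 0.856/(8940×14.5) = 6.6034e-06 m²
R = ρL/A = (5.14×10^-7)(14.5)/(6.6034e-06) = 1.129 Ω
P = I²R = (5.97)² × 1.129 = 40.2 W

40.2 W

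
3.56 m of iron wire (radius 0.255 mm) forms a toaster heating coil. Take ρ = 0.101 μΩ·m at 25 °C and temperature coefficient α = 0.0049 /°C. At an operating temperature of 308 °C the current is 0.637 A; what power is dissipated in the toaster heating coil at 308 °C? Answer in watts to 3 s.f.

ρ = 0.101 μΩ·m = 1.01×10^-7 Ω·m
A = πr² = π(2.5500e-04 m)² = 2.043e-07 m²
R₍25₎ = ρL/A = (1.01×10^-7)(3.56)/(2.043e-07) = 1.76 Ω
R₍308₎ = R₍25₎(1 + αΔT) = 1.76 × (1 + 0.0049×283) = 4.201 Ω
P = I²R = (0.637)² × 4.201 = 1.70 W

1.70 W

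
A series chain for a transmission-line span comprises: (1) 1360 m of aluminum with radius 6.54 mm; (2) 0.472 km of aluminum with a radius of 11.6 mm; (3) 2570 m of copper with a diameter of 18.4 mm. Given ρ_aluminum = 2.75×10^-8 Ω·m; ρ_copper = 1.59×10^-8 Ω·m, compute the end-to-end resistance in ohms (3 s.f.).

Seg 1: A = πr² = π(6.5400e-03 m)² = 1.344e-04 m²
R_1 = (2.75×10^-8)(1360)/(1.344e-04) = 0.2783 Ω
Seg 2: A = πr² = π(1.1600e-02 m)² = 4.227e-04 m²
R_2 = (2.75×10^-8)(472)/(4.227e-04) = 0.0307 Ω
Seg 3: A = π(d/2)² = π(9.2000e-03 m)² = 2.659e-04 m²
R_3 = (1.59×10^-8)(2570)/(2.659e-04) = 0.1537 Ω
R_total = R_1 + R_2 + R_3 = 0.463 Ω

0.463 Ω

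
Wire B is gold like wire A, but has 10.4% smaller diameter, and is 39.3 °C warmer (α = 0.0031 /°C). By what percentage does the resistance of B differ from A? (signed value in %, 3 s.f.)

R ∝ ρL/d² with ρ ∝ (1+αΔT), so R_B/R_A = (1 − 10.4/100)⁻² × (1 + 0.0031×39.3)
= 1.246 × 1.122 = 1.397
(R_B − R_A)/R_A = 1.397 − 1 = 39.7%

39.7%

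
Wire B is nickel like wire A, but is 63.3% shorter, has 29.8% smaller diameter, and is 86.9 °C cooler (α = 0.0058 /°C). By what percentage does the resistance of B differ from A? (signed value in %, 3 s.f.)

R ∝ ρL/d² with ρ ∝ (1+αΔT), so R_B/R_A = (1 − 63.3/100) × (1 − 29.8/100)⁻² × (1 − 0.0058×86.9)
= 0.367 × 2.029 × 0.496 = 0.3694
(R_B − R_A)/R_A = 0.3694 − 1 = -63.1%

-63.1%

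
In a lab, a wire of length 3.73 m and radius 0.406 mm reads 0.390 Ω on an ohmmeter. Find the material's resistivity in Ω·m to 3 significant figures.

A = πr² = π(4.0600e-04 m)² = 5.178e-07 m²
ρ = RA/L = (0.39)(5.178e-07)/(3.73) = 5.41×10^-8 Ω·m

5.41×10^-8 Ω·m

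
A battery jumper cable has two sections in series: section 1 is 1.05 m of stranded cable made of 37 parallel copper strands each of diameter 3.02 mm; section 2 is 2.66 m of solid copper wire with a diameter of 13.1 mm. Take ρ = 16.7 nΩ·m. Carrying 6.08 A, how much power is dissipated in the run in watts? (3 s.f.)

0.0146 W

ρ = 16.7 nΩ·m = 1.67×10^-8 Ω·m
Section 1: A_strand = π(1.5100e-03)² = 7.163e-06 m²; R₁ = ρL/(N·A_s) = (1.67×10^-8)(1.05)/(37×7.163e-06) = 6.616×10^-5 Ω
Section 2: A = π(d/2)² = π(6.5500e-03 m)² = 1.348e-04 m²
R₂ = (1.67×10^-8)(2.66)/(1.348e-04) = 3.296×10^-4 Ω
R = R₁ + R₂ = 3.957×10^-4 Ω
P = I²R = (6.08)² × 3.957×10^-4 = 0.0146 W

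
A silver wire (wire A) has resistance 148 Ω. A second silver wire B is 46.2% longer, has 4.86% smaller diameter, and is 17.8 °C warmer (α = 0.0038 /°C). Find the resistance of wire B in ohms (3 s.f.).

255 Ω

R ∝ ρL/d² with ρ ∝ (1+αΔT), so R_B/R_A = (1 + 46.2/100) × (1 − 4.86/100)⁻² × (1 + 0.0038×17.8)
= 1.462 × 1.105 × 1.068 = 1.724
R_B = 1.724 × 148 = 255 Ω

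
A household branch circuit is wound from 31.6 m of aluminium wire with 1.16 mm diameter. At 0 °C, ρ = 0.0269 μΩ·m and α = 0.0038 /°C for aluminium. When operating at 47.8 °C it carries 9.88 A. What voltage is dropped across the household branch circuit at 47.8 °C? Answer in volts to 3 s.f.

ρ = 0.0269 μΩ·m = 2.69×10^-8 Ω·m
A = π(d/2)² = π(5.8000e-04 m)² = 1.057e-06 m²
R₍0₎ = ρL/A = (2.69×10^-8)(31.6)/(1.057e-06) = 0.8043 Ω
R₍47.8₎ = R₍0₎(1 + αΔT) = 0.8043 × (1 + 0.0038×47.8) = 0.9504 Ω
V = IR = 9.88 × 0.9504 = 9.39 V

9.39 V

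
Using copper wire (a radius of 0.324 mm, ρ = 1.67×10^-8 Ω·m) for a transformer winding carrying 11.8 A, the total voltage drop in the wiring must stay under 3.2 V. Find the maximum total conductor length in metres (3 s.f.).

A = πr² = π(3.2400e-04 m)² = 3.298e-07 m²
L_max = V_max·A/(1·ρI) = (3.2)(3.298e-07)/(1.67×10^-8×11.8) = 5.36 m

5.36 m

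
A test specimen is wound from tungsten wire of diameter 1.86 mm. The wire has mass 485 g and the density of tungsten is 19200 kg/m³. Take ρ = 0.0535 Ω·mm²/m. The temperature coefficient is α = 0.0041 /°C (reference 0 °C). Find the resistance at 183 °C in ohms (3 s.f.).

0.320 Ω

ρ = 0.0535 Ω·mm²/m = 5.35×10^-8 Ω·m
A = π(d/2)² = π(9.3000e-04 m)² = 2.7172e-06 m²
L = m/(density·A) = 0.485/(19200×2.7172e-06) = 9.297 m
R = ρL/A = (5.35×10^-8)(9.297)/(2.7172e-06) = 0.183 Ω
R(183 °C) = 0.183 × (1 + 0.0041×183) = 0.320 Ω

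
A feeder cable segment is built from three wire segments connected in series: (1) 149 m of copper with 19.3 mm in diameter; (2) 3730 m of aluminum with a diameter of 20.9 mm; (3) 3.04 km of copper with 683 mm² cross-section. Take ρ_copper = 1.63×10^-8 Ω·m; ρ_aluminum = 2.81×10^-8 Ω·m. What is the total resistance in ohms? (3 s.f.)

Seg 1: A = π(d/2)² = π(9.6500e-03 m)² = 2.926e-04 m²
R_1 = (1.63×10^-8)(149)/(2.926e-04) = 0.008302 Ω
Seg 2: A = π(d/2)² = π(1.0450e-02 m)² = 3.431e-04 m²
R_2 = (2.81×10^-8)(3730)/(3.431e-04) = 0.3055 Ω
Seg 3: A = 683 mm² = 6.830e-04 m²
R_3 = (1.63×10^-8)(3040)/(6.830e-04) = 0.07255 Ω
R_total = R_1 + R_2 + R_3 = 0.386 Ω

0.386 Ω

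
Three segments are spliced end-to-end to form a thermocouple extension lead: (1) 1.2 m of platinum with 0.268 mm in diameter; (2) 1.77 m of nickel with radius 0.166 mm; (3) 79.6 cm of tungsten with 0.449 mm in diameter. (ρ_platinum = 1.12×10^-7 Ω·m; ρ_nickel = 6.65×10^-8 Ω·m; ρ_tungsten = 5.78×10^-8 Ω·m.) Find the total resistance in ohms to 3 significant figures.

4.03 Ω

Seg 1: A = π(d/2)² = π(1.3400e-04 m)² = 5.641e-08 m²
R_1 = (1.12×10^-7)(1.2)/(5.641e-08) = 2.383 Ω
Seg 2: A = πr² = π(1.6600e-04 m)² = 8.657e-08 m²
R_2 = (6.65×10^-8)(1.77)/(8.657e-08) = 1.36 Ω
Seg 3: A = π(d/2)² = π(2.2450e-04 m)² = 1.583e-07 m²
R_3 = (5.78×10^-8)(0.796)/(1.583e-07) = 0.2906 Ω
R_total = R_1 + R_2 + R_3 = 4.03 Ω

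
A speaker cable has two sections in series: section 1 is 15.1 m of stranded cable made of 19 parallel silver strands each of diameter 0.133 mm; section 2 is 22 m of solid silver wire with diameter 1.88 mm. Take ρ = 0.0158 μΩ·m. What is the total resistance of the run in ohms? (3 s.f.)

ρ = 0.0158 μΩ·m = 1.58×10^-8 Ω·m
Section 1: A_strand = π(6.6500e-05)² = 1.389e-08 m²; R₁ = ρL/(N·A_s) = (1.58×10^-8)(15.1)/(19×1.389e-08) = 0.9038 Ω
Section 2: A = π(d/2)² = π(9.4000e-04 m)² = 2.776e-06 m²
R₂ = (1.58×10^-8)(22)/(2.776e-06) = 0.1252 Ω
R = R₁ + R₂ = 1.03 Ω

1.03 Ω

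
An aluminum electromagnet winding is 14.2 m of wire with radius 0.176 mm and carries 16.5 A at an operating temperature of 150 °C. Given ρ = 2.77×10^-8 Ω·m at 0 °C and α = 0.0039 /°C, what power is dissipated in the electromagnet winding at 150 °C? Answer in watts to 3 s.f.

1740 W

A = πr² = π(1.7600e-04 m)² = 9.731e-08 m²
R₍0₎ = ρL/A = (2.77×10^-8)(14.2)/(9.731e-08) = 4.042 Ω
R₍150₎ = R₍0₎(1 + αΔT) = 4.042 × (1 + 0.0039×150) = 6.407 Ω
P = I²R = (16.5)² × 6.407 = 1740 W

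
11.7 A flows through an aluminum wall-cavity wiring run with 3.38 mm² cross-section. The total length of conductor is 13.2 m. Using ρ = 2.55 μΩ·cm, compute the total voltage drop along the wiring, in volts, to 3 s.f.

1.17 V

ρ = 2.55 μΩ·cm = 2.55×10^-8 Ω·m
A = 3.38 mm² = 3.380e-06 m²
R = ρL/A = (2.55×10^-8)(13.2)/(3.380e-06) = 0.09959 Ω
V = IR = 11.7 × 0.09959 = 1.17 V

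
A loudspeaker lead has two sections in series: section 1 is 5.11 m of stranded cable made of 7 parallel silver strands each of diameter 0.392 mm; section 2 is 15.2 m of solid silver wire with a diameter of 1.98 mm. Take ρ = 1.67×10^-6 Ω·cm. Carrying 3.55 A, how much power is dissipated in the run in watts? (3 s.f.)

2.31 W

ρ = 1.67×10^-6 Ω·cm = 1.67×10^-8 Ω·m
Section 1: A_strand = π(1.9600e-04)² = 1.207e-07 m²; R₁ = ρL/(N·A_s) = (1.67×10^-8)(5.11)/(7×1.207e-07) = 0.101 Ω
Section 2: A = π(d/2)² = π(9.9000e-04 m)² = 3.079e-06 m²
R₂ = (1.67×10^-8)(15.2)/(3.079e-06) = 0.08244 Ω
R = R₁ + R₂ = 0.1835 Ω
P = I²R = (3.55)² × 0.1835 = 2.31 W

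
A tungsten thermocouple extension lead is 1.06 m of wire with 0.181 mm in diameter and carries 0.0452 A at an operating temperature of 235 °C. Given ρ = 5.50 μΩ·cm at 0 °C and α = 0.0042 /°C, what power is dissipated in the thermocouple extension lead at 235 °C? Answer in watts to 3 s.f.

0.00920 W

ρ = 5.50 μΩ·cm = 5.50×10^-8 Ω·m
A = π(d/2)² = π(9.0500e-05 m)² = 2.573e-08 m²
R₍0₎ = ρL/A = (5.50×10^-8)(1.06)/(2.573e-08) = 2.266 Ω
R₍235₎ = R₍0₎(1 + αΔT) = 2.266 × (1 + 0.0042×235) = 4.502 Ω
P = I²R = (0.0452)² × 4.502 = 0.00920 W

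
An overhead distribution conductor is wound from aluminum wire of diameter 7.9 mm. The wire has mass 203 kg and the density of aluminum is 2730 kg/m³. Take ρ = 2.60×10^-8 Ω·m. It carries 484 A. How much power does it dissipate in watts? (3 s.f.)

A = π(d/2)² = π(3.9500e-03 m)² = 4.9017e-05 m²
L = m/(density·A) = 203/(2730×4.9017e-05) = 1517 m
R = ρL/A = (2.60×10^-8)(1517)/(4.9017e-05) = 0.8047 Ω
P = I²R = (484)² × 0.8047 = 1.88×10^5 W

1.88×10^5 W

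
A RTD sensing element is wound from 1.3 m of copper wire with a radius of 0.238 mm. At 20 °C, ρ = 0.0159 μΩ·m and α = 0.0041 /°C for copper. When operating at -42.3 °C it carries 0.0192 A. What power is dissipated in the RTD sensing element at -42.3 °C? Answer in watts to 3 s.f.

3.19×10^-5 W

ρ = 0.0159 μΩ·m = 1.59×10^-8 Ω·m
A = πr² = π(2.3800e-04 m)² = 1.780e-07 m²
R₍20₎ = ρL/A = (1.59×10^-8)(1.3)/(1.780e-07) = 0.1162 Ω
R₍-42.3₎ = R₍20₎(1 + αΔT) = 0.1162 × (1 + 0.0041×-62.3) = 0.08649 Ω
P = I²R = (0.0192)² × 0.08649 = 3.19×10^-5 W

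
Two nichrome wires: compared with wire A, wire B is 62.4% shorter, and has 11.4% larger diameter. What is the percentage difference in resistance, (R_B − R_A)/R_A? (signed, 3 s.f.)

-69.7%

R ∝ L/d², so R_B/R_A = (1 − 62.4/100) × (1 + 11.4/100)⁻²
= 0.376 × 0.8058 = 0.303
(R_B − R_A)/R_A = 0.303 − 1 = -69.7%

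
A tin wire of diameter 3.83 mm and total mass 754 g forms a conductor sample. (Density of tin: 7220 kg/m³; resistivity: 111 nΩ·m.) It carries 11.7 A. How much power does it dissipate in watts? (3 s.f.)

12.0 W

ρ = 111 nΩ·m = 1.11×10^-7 Ω·m
A = π(d/2)² = π(1.9150e-03 m)² = 1.1521e-05 m²
L = m/(density·A) = 0.754/(7220×1.1521e-05) = 9.065 m
R = ρL/A = (1.11×10^-7)(9.065)/(1.1521e-05) = 0.08733 Ω
P = I²R = (11.7)² × 0.08733 = 12.0 W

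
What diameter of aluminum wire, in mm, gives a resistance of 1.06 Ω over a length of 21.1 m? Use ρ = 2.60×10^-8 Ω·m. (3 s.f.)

0.812 mm

A = ρL/R = (2.60×10^-8)(21.1)/(1.06) = 5.175e-07 m²
d = 2√(A/π) = 8.118e-04 m = 0.812 mm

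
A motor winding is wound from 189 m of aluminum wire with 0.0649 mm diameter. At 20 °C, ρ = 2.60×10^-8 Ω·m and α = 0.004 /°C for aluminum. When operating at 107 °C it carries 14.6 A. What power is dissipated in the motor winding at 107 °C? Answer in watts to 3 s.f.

4.27×10^5 W

A = π(d/2)² = π(3.2450e-05 m)² = 3.308e-09 m²
R₍20₎ = ρL/A = (2.60×10^-8)(189)/(3.308e-09) = 1485 Ω
R₍107₎ = R₍20₎(1 + αΔT) = 1485 × (1 + 0.004×87) = 2002 Ω
P = I²R = (14.6)² × 2002 = 4.27×10^5 W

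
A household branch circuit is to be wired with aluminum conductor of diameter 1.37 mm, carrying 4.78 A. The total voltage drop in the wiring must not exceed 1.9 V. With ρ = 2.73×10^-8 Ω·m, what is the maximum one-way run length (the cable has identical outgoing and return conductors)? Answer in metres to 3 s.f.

10.7 m

A = π(d/2)² = π(6.8500e-04 m)² = 1.474e-06 m²
L_max = V_max·A/(2·ρI) = (1.9)(1.474e-06)/(2×2.73×10^-8×4.78) = 10.7 m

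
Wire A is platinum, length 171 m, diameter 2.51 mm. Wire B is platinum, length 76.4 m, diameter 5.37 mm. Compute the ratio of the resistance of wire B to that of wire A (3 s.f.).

0.0976

R ∝ ρL/d², so R_B/R_A = (L_B/L_A) × (d_A/d_B)²
= (76.4/171) × (2.51/5.37)² = 0.0976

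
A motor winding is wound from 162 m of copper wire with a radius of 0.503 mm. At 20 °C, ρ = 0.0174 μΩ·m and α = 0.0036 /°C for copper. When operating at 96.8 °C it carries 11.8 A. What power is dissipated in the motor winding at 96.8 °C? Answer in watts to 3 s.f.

ρ = 0.0174 μΩ·m = 1.74×10^-8 Ω·m
A = πr² = π(5.0300e-04 m)² = 7.949e-07 m²
R₍20₎ = ρL/A = (1.74×10^-8)(162)/(7.949e-07) = 3.546 Ω
R₍96.8₎ = R₍20₎(1 + αΔT) = 3.546 × (1 + 0.0036×76.8) = 4.527 Ω
P = I²R = (11.8)² × 4.527 = 630 W

630 W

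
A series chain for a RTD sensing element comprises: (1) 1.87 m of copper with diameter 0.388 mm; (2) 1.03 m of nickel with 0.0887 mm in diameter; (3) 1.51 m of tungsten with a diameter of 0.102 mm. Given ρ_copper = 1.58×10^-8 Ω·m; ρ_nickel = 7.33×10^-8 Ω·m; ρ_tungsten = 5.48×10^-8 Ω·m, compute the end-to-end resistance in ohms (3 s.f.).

22.6 Ω

Seg 1: A = π(d/2)² = π(1.9400e-04 m)² = 1.182e-07 m²
R_1 = (1.58×10^-8)(1.87)/(1.182e-07) = 0.2499 Ω
Seg 2: A = π(d/2)² = π(4.4350e-05 m)² = 6.179e-09 m²
R_2 = (7.33×10^-8)(1.03)/(6.179e-09) = 12.22 Ω
Seg 3: A = π(d/2)² = π(5.1000e-05 m)² = 8.171e-09 m²
R_3 = (5.48×10^-8)(1.51)/(8.171e-09) = 10.13 Ω
R_total = R_1 + R_2 + R_3 = 22.6 Ω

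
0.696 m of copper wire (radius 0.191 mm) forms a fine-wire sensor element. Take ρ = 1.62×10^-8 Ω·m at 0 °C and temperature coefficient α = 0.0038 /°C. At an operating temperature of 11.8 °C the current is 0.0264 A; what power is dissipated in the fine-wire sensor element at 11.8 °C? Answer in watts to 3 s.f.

A = πr² = π(1.9100e-04 m)² = 1.146e-07 m²
R₍0₎ = ρL/A = (1.62×10^-8)(0.696)/(1.146e-07) = 0.09838 Ω
R₍11.8₎ = R₍0₎(1 + αΔT) = 0.09838 × (1 + 0.0038×11.8) = 0.1028 Ω
P = I²R = (0.0264)² × 0.1028 = 7.16×10^-5 W

7.16×10^-5 W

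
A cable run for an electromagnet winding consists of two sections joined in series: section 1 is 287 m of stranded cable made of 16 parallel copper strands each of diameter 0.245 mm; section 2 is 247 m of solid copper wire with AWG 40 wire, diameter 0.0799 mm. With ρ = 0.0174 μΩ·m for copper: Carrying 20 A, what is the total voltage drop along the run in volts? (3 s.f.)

ρ = 0.0174 μΩ·m = 1.74×10^-8 Ω·m
Section 1: A_strand = π(1.2250e-04)² = 4.714e-08 m²; R₁ = ρL/(N·A_s) = (1.74×10^-8)(287)/(16×4.714e-08) = 6.62 Ω
Section 2: A = π(0.0799/2 mm)² = π(3.9950e-05 m)² = 5.014e-09 m²
R₂ = (1.74×10^-8)(247)/(5.014e-09) = 857.2 Ω
R = R₁ + R₂ = 863.8 Ω
V = IR = 20 × 863.8 = 17300 V

17300 V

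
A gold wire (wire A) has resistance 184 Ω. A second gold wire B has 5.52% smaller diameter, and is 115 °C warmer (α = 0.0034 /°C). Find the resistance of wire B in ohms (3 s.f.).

287 Ω

R ∝ ρL/d² with ρ ∝ (1+αΔT), so R_B/R_A = (1 − 5.52/100)⁻² × (1 + 0.0034×115)
= 1.12 × 1.391 = 1.558
R_B = 1.558 × 184 = 287 Ω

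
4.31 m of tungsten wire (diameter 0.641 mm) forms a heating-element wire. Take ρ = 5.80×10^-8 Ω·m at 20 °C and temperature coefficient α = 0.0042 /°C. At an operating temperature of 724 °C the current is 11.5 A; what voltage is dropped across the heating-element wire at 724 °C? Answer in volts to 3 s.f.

35.2 V

A = π(d/2)² = π(3.2050e-04 m)² = 3.227e-07 m²
R₍20₎ = ρL/A = (5.80×10^-8)(4.31)/(3.227e-07) = 0.7746 Ω
R₍724₎ = R₍20₎(1 + αΔT) = 0.7746 × (1 + 0.0042×704) = 3.065 Ω
V = IR = 11.5 × 3.065 = 35.2 V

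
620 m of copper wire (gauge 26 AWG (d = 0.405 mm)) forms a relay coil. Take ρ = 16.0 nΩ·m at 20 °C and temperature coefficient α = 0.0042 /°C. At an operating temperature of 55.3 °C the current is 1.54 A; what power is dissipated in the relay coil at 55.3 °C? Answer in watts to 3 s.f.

210 W

ρ = 16.0 nΩ·m = 1.60×10^-8 Ω·m
A = π(0.405/2 mm)² = π(2.0250e-04 m)² = 1.288e-07 m²
R₍20₎ = ρL/A = (1.60×10^-8)(620)/(1.288e-07) = 77 Ω
R₍55.3₎ = R₍20₎(1 + αΔT) = 77 × (1 + 0.0042×35.3) = 88.42 Ω
P = I²R = (1.54)² × 88.42 = 210 W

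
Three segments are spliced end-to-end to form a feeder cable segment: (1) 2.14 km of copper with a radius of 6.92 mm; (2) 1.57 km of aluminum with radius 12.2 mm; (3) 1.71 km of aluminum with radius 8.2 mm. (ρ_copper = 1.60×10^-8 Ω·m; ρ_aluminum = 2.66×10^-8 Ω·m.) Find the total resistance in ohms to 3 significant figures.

Seg 1: A = πr² = π(6.9200e-03 m)² = 1.504e-04 m²
R_1 = (1.60×10^-8)(2140)/(1.504e-04) = 0.2276 Ω
Seg 2: A = πr² = π(1.2200e-02 m)² = 4.676e-04 m²
R_2 = (2.66×10^-8)(1570)/(4.676e-04) = 0.08931 Ω
Seg 3: A = πr² = π(8.2000e-03 m)² = 2.112e-04 m²
R_3 = (2.66×10^-8)(1710)/(2.112e-04) = 0.2153 Ω
R_total = R_1 + R_2 + R_3 = 0.532 Ω

0.532 Ω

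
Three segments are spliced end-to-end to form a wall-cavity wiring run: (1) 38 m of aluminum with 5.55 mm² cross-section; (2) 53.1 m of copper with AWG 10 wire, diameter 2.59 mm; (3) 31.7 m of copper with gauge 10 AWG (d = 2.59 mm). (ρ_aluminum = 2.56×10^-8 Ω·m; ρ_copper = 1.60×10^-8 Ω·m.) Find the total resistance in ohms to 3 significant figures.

0.433 Ω

Seg 1: A = 5.55 mm² = 5.550e-06 m²
R_1 = (2.56×10^-8)(38)/(5.550e-06) = 0.1753 Ω
Seg 2: A = π(2.59/2 mm)² = π(1.2950e-03 m)² = 5.269e-06 m²
R_2 = (1.60×10^-8)(53.1)/(5.269e-06) = 0.1613 Ω
Seg 3: A = π(2.59/2 mm)² = π(1.2950e-03 m)² = 5.269e-06 m²
R_3 = (1.60×10^-8)(31.7)/(5.269e-06) = 0.09627 Ω
R_total = R_1 + R_2 + R_3 = 0.433 Ω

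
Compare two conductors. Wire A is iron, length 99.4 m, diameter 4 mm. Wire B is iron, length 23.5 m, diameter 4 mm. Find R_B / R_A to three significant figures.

0.236

R ∝ ρL/d², so R_B/R_A = (L_B/L_A)
= (23.5/99.4) = 0.236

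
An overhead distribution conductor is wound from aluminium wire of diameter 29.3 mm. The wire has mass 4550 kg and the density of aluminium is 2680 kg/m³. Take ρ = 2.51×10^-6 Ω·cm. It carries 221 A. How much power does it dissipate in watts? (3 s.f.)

ρ = 2.51×10^-6 Ω·cm = 2.51×10^-8 Ω·m
A = π(d/2)² = π(1.4650e-02 m)² = 6.7426e-04 m²
L = m/(density·A) = 4550/(2680×6.7426e-04) = 2518 m
R = ρL/A = (2.51×10^-8)(2518)/(6.7426e-04) = 0.09373 Ω
P = I²R = (221)² × 0.09373 = 4580 W

4580 W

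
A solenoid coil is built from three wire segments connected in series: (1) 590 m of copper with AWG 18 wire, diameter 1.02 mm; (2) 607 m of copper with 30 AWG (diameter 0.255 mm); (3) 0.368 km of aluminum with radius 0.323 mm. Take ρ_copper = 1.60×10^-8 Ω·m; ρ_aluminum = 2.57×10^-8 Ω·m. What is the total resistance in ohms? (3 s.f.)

Seg 1: A = π(1.02/2 mm)² = π(5.1000e-04 m)² = 8.171e-07 m²
R_1 = (1.60×10^-8)(590)/(8.171e-07) = 11.55 Ω
Seg 2: A = π(0.255/2 mm)² = π(1.2750e-04 m)² = 5.107e-08 m²
R_2 = (1.60×10^-8)(607)/(5.107e-08) = 190.2 Ω
Seg 3: A = πr² = π(3.2300e-04 m)² = 3.278e-07 m²
R_3 = (2.57×10^-8)(368)/(3.278e-07) = 28.86 Ω
R_total = R_1 + R_2 + R_3 = 231 Ω

231 Ω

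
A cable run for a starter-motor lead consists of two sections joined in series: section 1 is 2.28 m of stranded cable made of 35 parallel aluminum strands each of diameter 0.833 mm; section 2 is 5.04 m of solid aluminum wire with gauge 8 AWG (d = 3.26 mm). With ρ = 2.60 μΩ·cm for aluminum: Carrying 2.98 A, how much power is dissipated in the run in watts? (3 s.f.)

ρ = 2.60 μΩ·cm = 2.60×10^-8 Ω·m
Section 1: A_strand = π(4.1650e-04)² = 5.450e-07 m²; R₁ = ρL/(N·A_s) = (2.60×10^-8)(2.28)/(35×5.450e-07) = 0.003108 Ω
Section 2: A = π(3.26/2 mm)² = π(1.6300e-03 m)² = 8.347e-06 m²
R₂ = (2.60×10^-8)(5.04)/(8.347e-06) = 0.0157 Ω
R = R₁ + R₂ = 0.01881 Ω
P = I²R = (2.98)² × 0.01881 = 0.167 W

0.167 W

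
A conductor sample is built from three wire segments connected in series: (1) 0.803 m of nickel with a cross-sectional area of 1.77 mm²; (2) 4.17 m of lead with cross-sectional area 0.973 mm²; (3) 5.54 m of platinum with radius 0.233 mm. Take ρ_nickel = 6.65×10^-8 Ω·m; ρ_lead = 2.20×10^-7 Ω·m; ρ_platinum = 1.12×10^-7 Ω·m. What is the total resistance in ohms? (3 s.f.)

4.61 Ω

Seg 1: A = 1.77 mm² = 1.770e-06 m²
R_1 = (6.65×10^-8)(0.803)/(1.770e-06) = 0.03017 Ω
Seg 2: A = 0.973 mm² = 9.730e-07 m²
R_2 = (2.20×10^-7)(4.17)/(9.730e-07) = 0.9429 Ω
Seg 3: A = πr² = π(2.3300e-04 m)² = 1.706e-07 m²
R_3 = (1.12×10^-7)(5.54)/(1.706e-07) = 3.638 Ω
R_total = R_1 + R_2 + R_3 = 4.61 Ω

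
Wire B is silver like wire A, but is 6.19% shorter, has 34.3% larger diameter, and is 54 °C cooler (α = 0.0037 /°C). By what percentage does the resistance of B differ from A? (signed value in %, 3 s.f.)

-58.4%

R ∝ ρL/d² with ρ ∝ (1+αΔT), so R_B/R_A = (1 − 6.19/100) × (1 + 34.3/100)⁻² × (1 − 0.0037×54)
= 0.9381 × 0.5544 × 0.8002 = 0.4162
(R_B − R_A)/R_A = 0.4162 − 1 = -58.4%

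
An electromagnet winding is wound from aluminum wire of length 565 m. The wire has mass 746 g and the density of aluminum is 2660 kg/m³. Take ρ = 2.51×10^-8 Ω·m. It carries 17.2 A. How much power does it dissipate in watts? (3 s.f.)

8450 W

A = m/(density·L) = 0.746/(2660×565) = 4.9637e-07 m²
R = ρL/A = (2.51×10^-8)(565)/(4.9637e-07) = 28.57 Ω
P = I²R = (17.2)² × 28.57 = 8450 W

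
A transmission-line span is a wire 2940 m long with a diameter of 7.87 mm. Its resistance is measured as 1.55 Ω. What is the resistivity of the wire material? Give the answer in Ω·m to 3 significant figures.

A = π(d/2)² = π(3.9350e-03 m)² = 4.865e-05 m²
ρ = RA/L = (1.55)(4.865e-05)/(2940) = 2.56×10^-8 Ω·m

2.56×10^-8 Ω·m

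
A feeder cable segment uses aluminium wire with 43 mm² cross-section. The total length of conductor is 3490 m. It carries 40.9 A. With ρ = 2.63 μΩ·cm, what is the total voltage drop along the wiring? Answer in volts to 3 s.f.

ρ = 2.63 μΩ·cm = 2.63×10^-8 Ω·m
A = 43 mm² = 4.300e-05 m²
R = ρL/A = (2.63×10^-8)(3490)/(4.300e-05) = 2.135 Ω
V = IR = 40.9 × 2.135 = 87.3 V

87.3 V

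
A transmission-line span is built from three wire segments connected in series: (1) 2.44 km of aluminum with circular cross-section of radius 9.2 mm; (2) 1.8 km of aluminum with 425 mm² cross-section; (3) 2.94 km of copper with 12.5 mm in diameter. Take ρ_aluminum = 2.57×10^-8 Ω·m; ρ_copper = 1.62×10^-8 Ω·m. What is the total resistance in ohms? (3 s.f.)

Seg 1: A = πr² = π(9.2000e-03 m)² = 2.659e-04 m²
R_1 = (2.57×10^-8)(2440)/(2.659e-04) = 0.2358 Ω
Seg 2: A = 425 mm² = 4.250e-04 m²
R_2 = (2.57×10^-8)(1800)/(4.250e-04) = 0.1088 Ω
Seg 3: A = π(d/2)² = π(6.2500e-03 m)² = 1.227e-04 m²
R_3 = (1.62×10^-8)(2940)/(1.227e-04) = 0.3881 Ω
R_total = R_1 + R_2 + R_3 = 0.733 Ω

0.733 Ω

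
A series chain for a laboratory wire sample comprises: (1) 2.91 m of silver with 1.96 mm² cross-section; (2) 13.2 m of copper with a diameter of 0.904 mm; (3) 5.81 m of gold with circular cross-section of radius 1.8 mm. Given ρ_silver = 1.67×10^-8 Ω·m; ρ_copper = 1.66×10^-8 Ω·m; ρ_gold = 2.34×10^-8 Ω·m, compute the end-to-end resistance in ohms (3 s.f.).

Seg 1: A = 1.96 mm² = 1.960e-06 m²
R_1 = (1.67×10^-8)(2.91)/(1.960e-06) = 0.02479 Ω
Seg 2: A = π(d/2)² = π(4.5200e-04 m)² = 6.418e-07 m²
R_2 = (1.66×10^-8)(13.2)/(6.418e-07) = 0.3414 Ω
Seg 3: A = πr² = π(1.8000e-03 m)² = 1.018e-05 m²
R_3 = (2.34×10^-8)(5.81)/(1.018e-05) = 0.01336 Ω
R_total = R_1 + R_2 + R_3 = 0.380 Ω

0.380 Ω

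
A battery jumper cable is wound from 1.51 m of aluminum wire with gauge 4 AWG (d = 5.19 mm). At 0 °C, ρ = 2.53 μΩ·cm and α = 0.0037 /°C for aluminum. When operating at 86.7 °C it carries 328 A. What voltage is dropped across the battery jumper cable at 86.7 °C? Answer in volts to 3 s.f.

ρ = 2.53 μΩ·cm = 2.53×10^-8 Ω·m
A = π(5.19/2 mm)² = π(2.5950e-03 m)² = 2.116e-05 m²
R₍0₎ = ρL/A = (2.53×10^-8)(1.51)/(2.116e-05) = 0.001806 Ω
R₍86.7₎ = R₍0₎(1 + αΔT) = 0.001806 × (1 + 0.0037×86.7) = 0.002385 Ω
V = IR = 328 × 0.002385 = 0.782 V

0.782 V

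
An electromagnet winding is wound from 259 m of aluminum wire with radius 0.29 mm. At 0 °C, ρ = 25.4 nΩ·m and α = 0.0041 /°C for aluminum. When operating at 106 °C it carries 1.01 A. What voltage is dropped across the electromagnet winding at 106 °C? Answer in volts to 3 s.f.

36.1 V

ρ = 25.4 nΩ·m = 2.54×10^-8 Ω·m
A = πr² = π(2.9000e-04 m)² = 2.642e-07 m²
R₍0₎ = ρL/A = (2.54×10^-8)(259)/(2.642e-07) = 24.9 Ω
R₍106₎ = R₍0₎(1 + αΔT) = 24.9 × (1 + 0.0041×106) = 35.72 Ω
V = IR = 1.01 × 35.72 = 36.1 V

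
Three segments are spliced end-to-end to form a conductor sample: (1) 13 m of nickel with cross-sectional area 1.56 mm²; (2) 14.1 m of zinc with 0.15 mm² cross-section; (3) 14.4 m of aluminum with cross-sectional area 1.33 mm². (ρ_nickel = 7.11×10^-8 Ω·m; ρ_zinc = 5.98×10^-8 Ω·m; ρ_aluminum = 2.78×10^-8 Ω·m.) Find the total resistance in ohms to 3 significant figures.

6.51 Ω

Seg 1: A = 1.56 mm² = 1.560e-06 m²
R_1 = (7.11×10^-8)(13)/(1.560e-06) = 0.5925 Ω
Seg 2: A = 0.15 mm² = 1.500e-07 m²
R_2 = (5.98×10^-8)(14.1)/(1.500e-07) = 5.621 Ω
Seg 3: A = 1.33 mm² = 1.330e-06 m²
R_3 = (2.78×10^-8)(14.4)/(1.330e-06) = 0.301 Ω
R_total = R_1 + R_2 + R_3 = 6.51 Ω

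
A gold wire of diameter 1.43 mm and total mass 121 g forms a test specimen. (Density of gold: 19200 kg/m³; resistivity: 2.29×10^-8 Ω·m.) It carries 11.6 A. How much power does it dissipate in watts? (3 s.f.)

A = π(d/2)² = π(7.1500e-04 m)² = 1.6061e-06 m²
L = m/(density·A) = 0.121/(19200×1.6061e-06) = 3.924 m
R = ρL/A = (2.29×10^-8)(3.924)/(1.6061e-06) = 0.05595 Ω
P = I²R = (11.6)² × 0.05595 = 7.53 W

7.53 W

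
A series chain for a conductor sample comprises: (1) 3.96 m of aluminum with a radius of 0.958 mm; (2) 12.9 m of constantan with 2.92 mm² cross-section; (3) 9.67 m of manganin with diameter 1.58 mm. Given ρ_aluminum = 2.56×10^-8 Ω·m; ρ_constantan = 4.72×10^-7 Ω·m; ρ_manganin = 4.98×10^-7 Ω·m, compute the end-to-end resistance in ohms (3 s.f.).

Seg 1: A = πr² = π(9.5800e-04 m)² = 2.883e-06 m²
R_1 = (2.56×10^-8)(3.96)/(2.883e-06) = 0.03516 Ω
Seg 2: A = 2.92 mm² = 2.920e-06 m²
R_2 = (4.72×10^-7)(12.9)/(2.920e-06) = 2.085 Ω
Seg 3: A = π(d/2)² = π(7.9000e-04 m)² = 1.961e-06 m²
R_3 = (4.98×10^-7)(9.67)/(1.961e-06) = 2.456 Ω
R_total = R_1 + R_2 + R_3 = 4.58 Ω

4.58 Ω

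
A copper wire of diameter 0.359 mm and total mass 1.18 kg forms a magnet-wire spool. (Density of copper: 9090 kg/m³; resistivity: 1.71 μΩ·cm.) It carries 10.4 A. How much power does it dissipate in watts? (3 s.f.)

23400 W

ρ = 1.71 μΩ·cm = 1.71×10^-8 Ω·m
A = π(d/2)² = π(1.7950e-04 m)² = 1.0122e-07 m²
L = m/(density·A) = 1.18/(9090×1.0122e-07) = 1282 m
R = ρL/A = (1.71×10^-8)(1282)/(1.0122e-07) = 216.6 Ω
P = I²R = (10.4)² × 216.6 = 23400 W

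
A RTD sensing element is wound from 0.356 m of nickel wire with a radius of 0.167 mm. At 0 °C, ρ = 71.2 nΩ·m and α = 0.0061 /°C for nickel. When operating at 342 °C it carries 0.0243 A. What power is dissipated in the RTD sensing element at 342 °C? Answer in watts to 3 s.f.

5.27×10^-4 W

ρ = 71.2 nΩ·m = 7.12×10^-8 Ω·m
A = πr² = π(1.6700e-04 m)² = 8.762e-08 m²
R₍0₎ = ρL/A = (7.12×10^-8)(0.356)/(8.762e-08) = 0.2893 Ω
R₍342₎ = R₍0₎(1 + αΔT) = 0.2893 × (1 + 0.0061×342) = 0.8928 Ω
P = I²R = (0.0243)² × 0.8928 = 5.27×10^-4 W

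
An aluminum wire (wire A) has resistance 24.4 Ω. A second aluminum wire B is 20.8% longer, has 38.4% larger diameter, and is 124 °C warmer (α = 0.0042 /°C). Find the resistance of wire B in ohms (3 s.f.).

23.4 Ω

R ∝ ρL/d² with ρ ∝ (1+αΔT), so R_B/R_A = (1 + 20.8/100) × (1 + 38.4/100)⁻² × (1 + 0.0042×124)
= 1.208 × 0.5221 × 1.521 = 0.9591
R_B = 0.9591 × 24.4 = 23.4 Ω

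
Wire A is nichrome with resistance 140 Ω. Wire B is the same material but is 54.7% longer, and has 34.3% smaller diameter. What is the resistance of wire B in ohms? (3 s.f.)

R ∝ L/d², so R_B/R_A = (1 + 54.7/100) × (1 − 34.3/100)⁻²
= 1.547 × 2.317 = 3.584
R_B = 3.584 × 140 = 502 Ω

502 Ω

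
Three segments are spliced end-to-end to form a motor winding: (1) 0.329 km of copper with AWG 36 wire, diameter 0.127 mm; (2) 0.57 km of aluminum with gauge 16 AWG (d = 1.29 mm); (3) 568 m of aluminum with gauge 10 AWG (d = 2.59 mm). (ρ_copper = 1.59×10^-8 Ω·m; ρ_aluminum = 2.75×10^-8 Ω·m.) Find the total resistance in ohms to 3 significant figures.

428 Ω

Seg 1: A = π(0.127/2 mm)² = π(6.3500e-05 m)² = 1.267e-08 m²
R_1 = (1.59×10^-8)(329)/(1.267e-08) = 412.9 Ω
Seg 2: A = π(1.29/2 mm)² = π(6.4500e-04 m)² = 1.307e-06 m²
R_2 = (2.75×10^-8)(570)/(1.307e-06) = 11.99 Ω
Seg 3: A = π(2.59/2 mm)² = π(1.2950e-03 m)² = 5.269e-06 m²
R_3 = (2.75×10^-8)(568)/(5.269e-06) = 2.965 Ω
R_total = R_1 + R_2 + R_3 = 428 Ω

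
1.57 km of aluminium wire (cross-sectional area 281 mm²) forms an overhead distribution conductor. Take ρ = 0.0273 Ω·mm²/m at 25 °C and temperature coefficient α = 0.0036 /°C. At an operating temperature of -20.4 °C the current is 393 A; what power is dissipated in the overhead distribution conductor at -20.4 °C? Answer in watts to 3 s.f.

ρ = 0.0273 Ω·mm²/m = 2.73×10^-8 Ω·m
A = 281 mm² = 2.810e-04 m²
R₍25₎ = ρL/A = (2.73×10^-8)(1570)/(2.810e-04) = 0.1525 Ω
R₍-20.4₎ = R₍25₎(1 + αΔT) = 0.1525 × (1 + 0.0036×-45.4) = 0.1276 Ω
P = I²R = (393)² × 0.1276 = 19700 W

19700 W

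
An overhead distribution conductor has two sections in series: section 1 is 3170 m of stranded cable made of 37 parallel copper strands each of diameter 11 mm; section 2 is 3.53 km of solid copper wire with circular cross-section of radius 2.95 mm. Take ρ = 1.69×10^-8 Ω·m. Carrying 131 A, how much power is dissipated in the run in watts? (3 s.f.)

Section 1: A_strand = π(5.5000e-03)² = 9.503e-05 m²; R₁ = ρL/(N·A_s) = (1.69×10^-8)(3170)/(37×9.503e-05) = 0.01524 Ω
Section 2: A = πr² = π(2.9500e-03 m)² = 2.734e-05 m²
R₂ = (1.69×10^-8)(3530)/(2.734e-05) = 2.182 Ω
R = R₁ + R₂ = 2.197 Ω
P = I²R = (131)² × 2.197 = 37700 W

37700 W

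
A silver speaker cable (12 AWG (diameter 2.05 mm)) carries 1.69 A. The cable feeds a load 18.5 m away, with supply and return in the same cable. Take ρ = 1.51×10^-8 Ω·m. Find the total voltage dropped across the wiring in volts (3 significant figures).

A = π(2.05/2 mm)² = π(1.0250e-03 m)² = 3.301e-06 m²
Total conductor length (both ways) L = 2 × 18.5 = 37 m
R = ρL/A = (1.51×10^-8)(37)/(3.301e-06) = 0.1693 Ω
V = IR = 1.69 × 0.1693 = 0.286 V

0.286 V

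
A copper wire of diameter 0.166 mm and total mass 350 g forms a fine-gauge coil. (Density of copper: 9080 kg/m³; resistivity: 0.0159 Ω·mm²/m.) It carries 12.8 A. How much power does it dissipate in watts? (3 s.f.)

ρ = 0.0159 Ω·mm²/m = 1.59×10^-8 Ω·m
A = π(d/2)² = π(8.3000e-05 m)² = 2.1642e-08 m²
L = m/(density·A) = 0.35/(9080×2.1642e-08) = 1781 m
R = ρL/A = (1.59×10^-8)(1781)/(2.1642e-08) = 1308 Ω
P = I²R = (12.8)² × 1308 = 2.14×10^5 W

2.14×10^5 W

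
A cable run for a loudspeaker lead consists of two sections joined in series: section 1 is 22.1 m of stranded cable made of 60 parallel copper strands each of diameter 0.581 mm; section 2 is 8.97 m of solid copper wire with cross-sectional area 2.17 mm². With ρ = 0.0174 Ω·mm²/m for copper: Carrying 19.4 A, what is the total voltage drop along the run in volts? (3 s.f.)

ρ = 0.0174 Ω·mm²/m = 1.74×10^-8 Ω·m
Section 1: A_strand = π(2.9050e-04)² = 2.651e-07 m²; R₁ = ρL/(N·A_s) = (1.74×10^-8)(22.1)/(60×2.651e-07) = 0.02417 Ω
Section 2: A = 2.17 mm² = 2.170e-06 m²
R₂ = (1.74×10^-8)(8.97)/(2.170e-06) = 0.07193 Ω
R = R₁ + R₂ = 0.0961 Ω
V = IR = 19.4 × 0.0961 = 1.86 V

1.86 V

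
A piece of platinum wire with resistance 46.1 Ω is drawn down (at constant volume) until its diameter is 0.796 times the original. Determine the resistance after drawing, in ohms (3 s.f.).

Volume constant ⇒ L' = L/r² with r = 0.796. R' = ρL'/A' = ρ(L/r²)/(πr²d₀²/4) = R/r⁴.
R' = 2.491 × 46.1 = 115 Ω

115 Ω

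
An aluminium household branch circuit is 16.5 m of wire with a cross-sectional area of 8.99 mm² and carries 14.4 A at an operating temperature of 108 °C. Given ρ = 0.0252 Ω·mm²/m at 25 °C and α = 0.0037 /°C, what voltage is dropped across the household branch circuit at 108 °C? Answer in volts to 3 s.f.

0.871 V

ρ = 0.0252 Ω·mm²/m = 2.52×10^-8 Ω·m
A = 8.99 mm² = 8.990e-06 m²
R₍25₎ = ρL/A = (2.52×10^-8)(16.5)/(8.990e-06) = 0.04625 Ω
R₍108₎ = R₍25₎(1 + αΔT) = 0.04625 × (1 + 0.0037×83) = 0.06046 Ω
V = IR = 14.4 × 0.06046 = 0.871 V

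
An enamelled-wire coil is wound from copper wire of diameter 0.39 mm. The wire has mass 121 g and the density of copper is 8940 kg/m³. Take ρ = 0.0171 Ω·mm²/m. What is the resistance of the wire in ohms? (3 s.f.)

16.2 Ω

ρ = 0.0171 Ω·mm²/m = 1.71×10^-8 Ω·m
A = π(d/2)² = π(1.9500e-04 m)² = 1.1946e-07 m²
L = m/(density·A) = 0.121/(8940×1.1946e-07) = 113.3 m
R = ρL/A = (1.71×10^-8)(113.3)/(1.1946e-07) = 16.2 Ω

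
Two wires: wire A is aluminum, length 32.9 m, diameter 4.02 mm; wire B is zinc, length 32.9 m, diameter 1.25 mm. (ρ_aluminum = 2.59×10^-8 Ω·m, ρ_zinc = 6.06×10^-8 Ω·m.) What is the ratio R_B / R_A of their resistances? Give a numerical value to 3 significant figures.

R ∝ ρL/d², so R_B/R_A = (ρ_B/ρ_A) × (d_A/d_B)²
= (6.06×10^-8/2.59×10^-8) × (4.02/1.25)² = 24.2

24.2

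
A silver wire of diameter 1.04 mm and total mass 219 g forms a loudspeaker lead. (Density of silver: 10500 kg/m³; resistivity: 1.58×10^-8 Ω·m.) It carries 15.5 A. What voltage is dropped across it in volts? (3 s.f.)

7.08 V

A = π(d/2)² = π(5.2000e-04 m)² = 8.4949e-07 m²
L = m/(density·A) = 0.219/(10500×8.4949e-07) = 24.55 m
R = ρL/A = (1.58×10^-8)(24.55)/(8.4949e-07) = 0.4567 Ω
V = IR = 15.5 × 0.4567 = 7.08 V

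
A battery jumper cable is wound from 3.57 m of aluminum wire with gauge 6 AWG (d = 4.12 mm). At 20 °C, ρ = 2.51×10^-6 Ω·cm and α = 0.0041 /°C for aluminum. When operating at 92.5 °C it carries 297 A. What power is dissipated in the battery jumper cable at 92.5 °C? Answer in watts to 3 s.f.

ρ = 2.51×10^-6 Ω·cm = 2.51×10^-8 Ω·m
A = π(4.12/2 mm)² = π(2.0600e-03 m)² = 1.333e-05 m²
R₍20₎ = ρL/A = (2.51×10^-8)(3.57)/(1.333e-05) = 0.006721 Ω
R₍92.5₎ = R₍20₎(1 + αΔT) = 0.006721 × (1 + 0.0041×72.5) = 0.008719 Ω
P = I²R = (297)² × 0.008719 = 769 W

769 W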